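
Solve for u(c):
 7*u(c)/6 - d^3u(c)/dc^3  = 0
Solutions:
 u(c) = C3*exp(6^(2/3)*7^(1/3)*c/6) + (C1*sin(2^(2/3)*3^(1/6)*7^(1/3)*c/4) + C2*cos(2^(2/3)*3^(1/6)*7^(1/3)*c/4))*exp(-6^(2/3)*7^(1/3)*c/12)


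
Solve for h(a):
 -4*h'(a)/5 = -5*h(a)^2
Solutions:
 h(a) = -4/(C1 + 25*a)


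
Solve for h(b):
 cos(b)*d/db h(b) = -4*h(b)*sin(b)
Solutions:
 h(b) = C1*cos(b)^4


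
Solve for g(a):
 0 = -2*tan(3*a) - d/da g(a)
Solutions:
 g(a) = C1 + 2*log(cos(3*a))/3


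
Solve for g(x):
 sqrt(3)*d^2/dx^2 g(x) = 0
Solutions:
 g(x) = C1 + C2*x


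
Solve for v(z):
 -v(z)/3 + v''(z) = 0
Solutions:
 v(z) = C1*exp(-sqrt(3)*z/3) + C2*exp(sqrt(3)*z/3)


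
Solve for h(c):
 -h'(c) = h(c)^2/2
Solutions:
 h(c) = 2/(C1 + c)


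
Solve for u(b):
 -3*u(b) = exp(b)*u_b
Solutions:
 u(b) = C1*exp(3*exp(-b))


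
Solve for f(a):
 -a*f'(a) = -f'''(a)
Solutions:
 f(a) = C1 + Integral(C2*airyai(a) + C3*airybi(a), a)


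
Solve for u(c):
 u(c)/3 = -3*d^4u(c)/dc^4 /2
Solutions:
 u(c) = (C1*sin(2^(3/4)*sqrt(3)*c/6) + C2*cos(2^(3/4)*sqrt(3)*c/6))*exp(-2^(3/4)*sqrt(3)*c/6) + (C3*sin(2^(3/4)*sqrt(3)*c/6) + C4*cos(2^(3/4)*sqrt(3)*c/6))*exp(2^(3/4)*sqrt(3)*c/6)


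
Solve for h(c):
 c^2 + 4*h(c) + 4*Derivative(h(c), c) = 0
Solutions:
 h(c) = C1*exp(-c) - c^2/4 + c/2 - 1/2


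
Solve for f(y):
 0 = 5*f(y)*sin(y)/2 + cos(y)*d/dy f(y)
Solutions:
 f(y) = C1*cos(y)^(5/2)


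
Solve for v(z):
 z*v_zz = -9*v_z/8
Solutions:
 v(z) = C1 + C2/z^(1/8)


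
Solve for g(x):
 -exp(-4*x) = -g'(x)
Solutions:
 g(x) = C1 - exp(-4*x)/4


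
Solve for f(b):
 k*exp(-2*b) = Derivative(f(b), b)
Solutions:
 f(b) = C1 - k*exp(-2*b)/2


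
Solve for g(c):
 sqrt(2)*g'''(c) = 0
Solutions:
 g(c) = C1 + C2*c + C3*c^2


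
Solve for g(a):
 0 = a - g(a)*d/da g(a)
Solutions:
 g(a) = -sqrt(C1 + a^2)
 g(a) = sqrt(C1 + a^2)


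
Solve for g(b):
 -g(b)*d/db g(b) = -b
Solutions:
 g(b) = -sqrt(C1 + b^2)
 g(b) = sqrt(C1 + b^2)


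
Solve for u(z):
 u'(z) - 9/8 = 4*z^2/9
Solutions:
 u(z) = C1 + 4*z^3/27 + 9*z/8


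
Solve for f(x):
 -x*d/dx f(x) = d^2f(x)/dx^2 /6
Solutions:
 f(x) = C1 + C2*erf(sqrt(3)*x)


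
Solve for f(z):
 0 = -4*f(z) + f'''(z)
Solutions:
 f(z) = C3*exp(2^(2/3)*z) + (C1*sin(2^(2/3)*sqrt(3)*z/2) + C2*cos(2^(2/3)*sqrt(3)*z/2))*exp(-2^(2/3)*z/2)


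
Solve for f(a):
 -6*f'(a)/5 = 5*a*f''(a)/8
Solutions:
 f(a) = C1 + C2/a^(23/25)


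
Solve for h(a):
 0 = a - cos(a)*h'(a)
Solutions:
 h(a) = C1 + Integral(a/cos(a), a)


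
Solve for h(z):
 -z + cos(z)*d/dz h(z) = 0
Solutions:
 h(z) = C1 + Integral(z/cos(z), z)


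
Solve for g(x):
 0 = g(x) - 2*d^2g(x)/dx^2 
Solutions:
 g(x) = C1*exp(-sqrt(2)*x/2) + C2*exp(sqrt(2)*x/2)


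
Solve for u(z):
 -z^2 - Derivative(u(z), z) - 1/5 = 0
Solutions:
 u(z) = C1 - z^3/3 - z/5


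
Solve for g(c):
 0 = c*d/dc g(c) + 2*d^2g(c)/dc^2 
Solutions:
 g(c) = C1 + C2*erf(c/2)


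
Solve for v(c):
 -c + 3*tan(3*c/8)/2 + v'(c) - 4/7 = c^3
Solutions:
 v(c) = C1 + c^4/4 + c^2/2 + 4*c/7 + 4*log(cos(3*c/8))


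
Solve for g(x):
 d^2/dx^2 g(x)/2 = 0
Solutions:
 g(x) = C1 + C2*x


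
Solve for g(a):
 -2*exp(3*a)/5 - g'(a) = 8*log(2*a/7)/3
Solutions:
 g(a) = C1 - 8*a*log(a)/3 + 8*a*(-log(2) + 1 + log(7))/3 - 2*exp(3*a)/15


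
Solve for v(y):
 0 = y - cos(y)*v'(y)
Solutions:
 v(y) = C1 + Integral(y/cos(y), y)


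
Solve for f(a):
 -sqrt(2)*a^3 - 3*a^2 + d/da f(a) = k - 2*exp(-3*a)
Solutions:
 f(a) = C1 + sqrt(2)*a^4/4 + a^3 + a*k + 2*exp(-3*a)/3


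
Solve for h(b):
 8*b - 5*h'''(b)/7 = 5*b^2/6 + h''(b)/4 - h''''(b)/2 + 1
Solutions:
 h(b) = C1 + C2*b + C3*exp(b*(10 - 3*sqrt(22))/14) + C4*exp(b*(10 + 3*sqrt(22))/14) - 5*b^4/18 + 536*b^3/63 - 3998*b^2/49


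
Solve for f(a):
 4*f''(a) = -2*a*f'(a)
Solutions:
 f(a) = C1 + C2*erf(a/2)


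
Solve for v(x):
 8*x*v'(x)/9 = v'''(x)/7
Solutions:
 v(x) = C1 + Integral(C2*airyai(2*21^(1/3)*x/3) + C3*airybi(2*21^(1/3)*x/3), x)


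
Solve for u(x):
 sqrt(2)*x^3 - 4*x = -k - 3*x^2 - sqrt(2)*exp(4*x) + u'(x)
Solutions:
 u(x) = C1 + k*x + sqrt(2)*x^4/4 + x^3 - 2*x^2 + sqrt(2)*exp(4*x)/4


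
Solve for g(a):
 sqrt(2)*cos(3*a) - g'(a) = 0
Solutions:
 g(a) = C1 + sqrt(2)*sin(3*a)/3


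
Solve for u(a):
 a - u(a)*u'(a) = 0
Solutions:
 u(a) = -sqrt(C1 + a^2)
 u(a) = sqrt(C1 + a^2)


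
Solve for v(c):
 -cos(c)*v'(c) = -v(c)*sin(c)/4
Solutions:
 v(c) = C1/cos(c)^(1/4)


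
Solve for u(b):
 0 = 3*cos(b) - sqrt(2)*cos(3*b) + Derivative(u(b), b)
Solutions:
 u(b) = C1 - 3*sin(b) + sqrt(2)*sin(3*b)/3


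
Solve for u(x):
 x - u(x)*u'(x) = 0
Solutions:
 u(x) = -sqrt(C1 + x^2)
 u(x) = sqrt(C1 + x^2)


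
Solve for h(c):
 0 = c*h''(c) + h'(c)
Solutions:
 h(c) = C1 + C2*log(c)


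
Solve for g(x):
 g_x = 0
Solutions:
 g(x) = C1


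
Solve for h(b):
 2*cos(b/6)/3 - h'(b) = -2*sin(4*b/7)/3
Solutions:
 h(b) = C1 + 4*sin(b/6) - 7*cos(4*b/7)/6


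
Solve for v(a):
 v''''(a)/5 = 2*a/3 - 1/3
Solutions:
 v(a) = C1 + C2*a + C3*a^2 + C4*a^3 + a^5/36 - 5*a^4/72


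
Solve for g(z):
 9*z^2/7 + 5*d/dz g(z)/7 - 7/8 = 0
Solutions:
 g(z) = C1 - 3*z^3/5 + 49*z/40


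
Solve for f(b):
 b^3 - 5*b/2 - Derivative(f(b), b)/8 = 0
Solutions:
 f(b) = C1 + 2*b^4 - 10*b^2


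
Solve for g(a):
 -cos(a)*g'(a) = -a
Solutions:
 g(a) = C1 + Integral(a/cos(a), a)


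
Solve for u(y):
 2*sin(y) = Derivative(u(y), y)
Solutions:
 u(y) = C1 - 2*cos(y)


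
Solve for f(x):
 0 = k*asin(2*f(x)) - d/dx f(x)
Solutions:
 Integral(1/asin(2*_y), (_y, f(x))) = C1 + k*x


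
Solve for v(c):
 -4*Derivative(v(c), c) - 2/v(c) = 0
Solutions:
 v(c) = -sqrt(C1 - c)
 v(c) = sqrt(C1 - c)


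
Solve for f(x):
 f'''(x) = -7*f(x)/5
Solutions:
 f(x) = C3*exp(-5^(2/3)*7^(1/3)*x/5) + (C1*sin(sqrt(3)*5^(2/3)*7^(1/3)*x/10) + C2*cos(sqrt(3)*5^(2/3)*7^(1/3)*x/10))*exp(5^(2/3)*7^(1/3)*x/10)


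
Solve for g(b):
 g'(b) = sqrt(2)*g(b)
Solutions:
 g(b) = C1*exp(sqrt(2)*b)


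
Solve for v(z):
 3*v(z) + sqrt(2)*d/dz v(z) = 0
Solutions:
 v(z) = C1*exp(-3*sqrt(2)*z/2)


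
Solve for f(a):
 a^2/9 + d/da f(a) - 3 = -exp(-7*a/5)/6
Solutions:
 f(a) = C1 - a^3/27 + 3*a + 5*exp(-7*a/5)/42


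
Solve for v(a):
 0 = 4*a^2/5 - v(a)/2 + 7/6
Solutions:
 v(a) = 8*a^2/5 + 7/3


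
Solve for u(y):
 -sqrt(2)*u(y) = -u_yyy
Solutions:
 u(y) = C3*exp(2^(1/6)*y) + (C1*sin(2^(1/6)*sqrt(3)*y/2) + C2*cos(2^(1/6)*sqrt(3)*y/2))*exp(-2^(1/6)*y/2)


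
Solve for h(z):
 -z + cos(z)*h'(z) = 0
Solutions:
 h(z) = C1 + Integral(z/cos(z), z)


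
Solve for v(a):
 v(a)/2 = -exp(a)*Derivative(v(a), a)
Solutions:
 v(a) = C1*exp(exp(-a)/2)


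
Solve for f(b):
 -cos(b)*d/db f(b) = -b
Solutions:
 f(b) = C1 + Integral(b/cos(b), b)


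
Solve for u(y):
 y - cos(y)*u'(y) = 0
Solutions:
 u(y) = C1 + Integral(y/cos(y), y)


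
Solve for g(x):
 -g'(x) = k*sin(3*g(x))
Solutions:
 g(x) = -acos((-C1 - exp(6*k*x))/(C1 - exp(6*k*x)))/3 + 2*pi/3
 g(x) = acos((-C1 - exp(6*k*x))/(C1 - exp(6*k*x)))/3


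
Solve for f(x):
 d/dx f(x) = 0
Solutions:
 f(x) = C1


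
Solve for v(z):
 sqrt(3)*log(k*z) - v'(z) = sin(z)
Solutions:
 v(z) = C1 + sqrt(3)*z*(log(k*z) - 1) + cos(z)


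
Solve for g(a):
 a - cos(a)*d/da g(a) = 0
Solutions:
 g(a) = C1 + Integral(a/cos(a), a)


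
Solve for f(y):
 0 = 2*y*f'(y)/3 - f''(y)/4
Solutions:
 f(y) = C1 + C2*erfi(2*sqrt(3)*y/3)


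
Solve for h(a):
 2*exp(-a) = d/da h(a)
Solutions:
 h(a) = C1 - 2*exp(-a)


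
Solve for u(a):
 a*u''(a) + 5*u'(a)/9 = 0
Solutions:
 u(a) = C1 + C2*a^(4/9)


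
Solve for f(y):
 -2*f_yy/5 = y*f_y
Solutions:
 f(y) = C1 + C2*erf(sqrt(5)*y/2)


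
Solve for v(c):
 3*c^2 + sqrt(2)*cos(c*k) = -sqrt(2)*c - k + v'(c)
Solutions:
 v(c) = C1 + c^3 + sqrt(2)*c^2/2 + c*k + sqrt(2)*sin(c*k)/k


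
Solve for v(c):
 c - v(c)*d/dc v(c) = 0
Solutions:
 v(c) = -sqrt(C1 + c^2)
 v(c) = sqrt(C1 + c^2)


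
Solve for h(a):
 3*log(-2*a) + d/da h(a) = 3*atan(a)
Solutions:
 h(a) = C1 - 3*a*log(-a) + 3*a*atan(a) - 3*a*log(2) + 3*a - 3*log(a^2 + 1)/2


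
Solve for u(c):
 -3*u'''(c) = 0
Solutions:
 u(c) = C1 + C2*c + C3*c^2


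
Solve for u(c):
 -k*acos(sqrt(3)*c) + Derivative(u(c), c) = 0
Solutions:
 u(c) = C1 + k*(c*acos(sqrt(3)*c) - sqrt(3)*sqrt(1 - 3*c^2)/3)


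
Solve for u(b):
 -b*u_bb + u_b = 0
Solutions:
 u(b) = C1 + C2*b^2


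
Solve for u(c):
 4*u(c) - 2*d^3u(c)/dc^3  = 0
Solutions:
 u(c) = C3*exp(2^(1/3)*c) + (C1*sin(2^(1/3)*sqrt(3)*c/2) + C2*cos(2^(1/3)*sqrt(3)*c/2))*exp(-2^(1/3)*c/2)


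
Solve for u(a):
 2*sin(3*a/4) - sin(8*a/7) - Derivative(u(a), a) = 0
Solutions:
 u(a) = C1 - 8*cos(3*a/4)/3 + 7*cos(8*a/7)/8


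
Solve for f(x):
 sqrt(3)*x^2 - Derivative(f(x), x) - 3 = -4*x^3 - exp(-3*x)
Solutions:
 f(x) = C1 + x^4 + sqrt(3)*x^3/3 - 3*x - exp(-3*x)/3


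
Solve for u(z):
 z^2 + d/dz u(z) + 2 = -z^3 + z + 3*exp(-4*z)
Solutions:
 u(z) = C1 - z^4/4 - z^3/3 + z^2/2 - 2*z - 3*exp(-4*z)/4


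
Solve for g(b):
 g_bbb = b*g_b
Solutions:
 g(b) = C1 + Integral(C2*airyai(b) + C3*airybi(b), b)


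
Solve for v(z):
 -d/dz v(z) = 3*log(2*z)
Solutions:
 v(z) = C1 - 3*z*log(z) - z*log(8) + 3*z


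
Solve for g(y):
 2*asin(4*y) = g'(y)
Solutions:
 g(y) = C1 + 2*y*asin(4*y) + sqrt(1 - 16*y^2)/2


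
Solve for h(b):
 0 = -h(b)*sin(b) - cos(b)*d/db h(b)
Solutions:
 h(b) = C1*cos(b)


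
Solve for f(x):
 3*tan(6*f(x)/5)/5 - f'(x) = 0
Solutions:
 f(x) = -5*asin(C1*exp(18*x/25))/6 + 5*pi/6
 f(x) = 5*asin(C1*exp(18*x/25))/6


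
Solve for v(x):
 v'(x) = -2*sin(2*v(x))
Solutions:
 v(x) = pi - acos((-C1 - exp(8*x))/(C1 - exp(8*x)))/2
 v(x) = acos((-C1 - exp(8*x))/(C1 - exp(8*x)))/2


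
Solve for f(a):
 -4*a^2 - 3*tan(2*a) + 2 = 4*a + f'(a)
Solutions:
 f(a) = C1 - 4*a^3/3 - 2*a^2 + 2*a + 3*log(cos(2*a))/2


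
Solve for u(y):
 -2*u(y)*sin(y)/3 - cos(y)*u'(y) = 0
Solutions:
 u(y) = C1*cos(y)^(2/3)


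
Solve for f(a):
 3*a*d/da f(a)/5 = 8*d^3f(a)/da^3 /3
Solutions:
 f(a) = C1 + Integral(C2*airyai(15^(2/3)*a/10) + C3*airybi(15^(2/3)*a/10), a)


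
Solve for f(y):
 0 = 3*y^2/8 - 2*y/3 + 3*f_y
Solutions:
 f(y) = C1 - y^3/24 + y^2/9


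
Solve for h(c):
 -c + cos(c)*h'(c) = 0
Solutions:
 h(c) = C1 + Integral(c/cos(c), c)


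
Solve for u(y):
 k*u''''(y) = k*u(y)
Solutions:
 u(y) = C1*exp(-y) + C2*exp(y) + C3*sin(y) + C4*cos(y)


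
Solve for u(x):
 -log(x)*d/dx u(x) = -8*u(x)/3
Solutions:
 u(x) = C1*exp(8*li(x)/3)


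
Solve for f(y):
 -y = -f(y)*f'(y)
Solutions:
 f(y) = -sqrt(C1 + y^2)
 f(y) = sqrt(C1 + y^2)


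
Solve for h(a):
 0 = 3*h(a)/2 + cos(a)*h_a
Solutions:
 h(a) = C1*(sin(a) - 1)^(3/4)/(sin(a) + 1)^(3/4)


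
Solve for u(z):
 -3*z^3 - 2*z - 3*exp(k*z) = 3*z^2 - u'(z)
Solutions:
 u(z) = C1 + 3*z^4/4 + z^3 + z^2 + 3*exp(k*z)/k


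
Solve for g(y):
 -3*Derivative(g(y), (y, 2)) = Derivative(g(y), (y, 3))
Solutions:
 g(y) = C1 + C2*y + C3*exp(-3*y)


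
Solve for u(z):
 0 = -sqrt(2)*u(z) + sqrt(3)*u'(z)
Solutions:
 u(z) = C1*exp(sqrt(6)*z/3)


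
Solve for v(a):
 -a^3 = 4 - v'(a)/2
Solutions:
 v(a) = C1 + a^4/2 + 8*a


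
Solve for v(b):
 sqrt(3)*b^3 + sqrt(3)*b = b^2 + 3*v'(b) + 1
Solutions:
 v(b) = C1 + sqrt(3)*b^4/12 - b^3/9 + sqrt(3)*b^2/6 - b/3


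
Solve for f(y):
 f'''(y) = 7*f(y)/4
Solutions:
 f(y) = C3*exp(14^(1/3)*y/2) + (C1*sin(14^(1/3)*sqrt(3)*y/4) + C2*cos(14^(1/3)*sqrt(3)*y/4))*exp(-14^(1/3)*y/4)


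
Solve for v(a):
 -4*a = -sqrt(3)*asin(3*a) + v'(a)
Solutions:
 v(a) = C1 - 2*a^2 + sqrt(3)*(a*asin(3*a) + sqrt(1 - 9*a^2)/3)


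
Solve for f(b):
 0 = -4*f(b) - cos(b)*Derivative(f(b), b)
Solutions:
 f(b) = C1*(sin(b)^2 - 2*sin(b) + 1)/(sin(b)^2 + 2*sin(b) + 1)


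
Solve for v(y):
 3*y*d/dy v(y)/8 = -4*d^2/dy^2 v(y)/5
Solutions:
 v(y) = C1 + C2*erf(sqrt(15)*y/8)


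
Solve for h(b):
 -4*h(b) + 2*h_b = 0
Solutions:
 h(b) = C1*exp(2*b)


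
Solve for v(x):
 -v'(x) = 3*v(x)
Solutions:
 v(x) = C1*exp(-3*x)


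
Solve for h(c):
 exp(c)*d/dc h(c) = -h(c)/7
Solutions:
 h(c) = C1*exp(exp(-c)/7)


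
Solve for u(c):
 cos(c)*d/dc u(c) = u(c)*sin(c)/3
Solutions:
 u(c) = C1/cos(c)^(1/3)


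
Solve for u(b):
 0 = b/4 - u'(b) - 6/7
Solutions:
 u(b) = C1 + b^2/8 - 6*b/7


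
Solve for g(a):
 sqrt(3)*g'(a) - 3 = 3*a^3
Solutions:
 g(a) = C1 + sqrt(3)*a^4/4 + sqrt(3)*a


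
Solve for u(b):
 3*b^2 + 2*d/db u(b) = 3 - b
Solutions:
 u(b) = C1 - b^3/2 - b^2/4 + 3*b/2


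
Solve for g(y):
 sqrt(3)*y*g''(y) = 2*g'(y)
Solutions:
 g(y) = C1 + C2*y^(1 + 2*sqrt(3)/3)


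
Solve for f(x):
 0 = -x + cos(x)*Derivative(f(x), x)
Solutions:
 f(x) = C1 + Integral(x/cos(x), x)


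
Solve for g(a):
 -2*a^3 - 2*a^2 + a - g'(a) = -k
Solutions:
 g(a) = C1 - a^4/2 - 2*a^3/3 + a^2/2 + a*k


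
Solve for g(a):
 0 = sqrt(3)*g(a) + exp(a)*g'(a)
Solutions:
 g(a) = C1*exp(sqrt(3)*exp(-a))


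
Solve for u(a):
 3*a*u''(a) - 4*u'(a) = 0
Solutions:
 u(a) = C1 + C2*a^(7/3)


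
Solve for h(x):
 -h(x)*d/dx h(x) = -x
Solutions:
 h(x) = -sqrt(C1 + x^2)
 h(x) = sqrt(C1 + x^2)


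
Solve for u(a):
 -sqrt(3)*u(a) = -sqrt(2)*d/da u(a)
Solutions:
 u(a) = C1*exp(sqrt(6)*a/2)


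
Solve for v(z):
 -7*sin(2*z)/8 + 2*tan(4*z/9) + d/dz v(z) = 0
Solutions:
 v(z) = C1 + 9*log(cos(4*z/9))/2 - 7*cos(2*z)/16


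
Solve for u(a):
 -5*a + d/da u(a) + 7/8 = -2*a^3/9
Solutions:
 u(a) = C1 - a^4/18 + 5*a^2/2 - 7*a/8


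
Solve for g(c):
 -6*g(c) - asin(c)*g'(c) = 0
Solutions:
 g(c) = C1*exp(-6*Integral(1/asin(c), c))


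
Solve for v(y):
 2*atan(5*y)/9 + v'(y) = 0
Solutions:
 v(y) = C1 - 2*y*atan(5*y)/9 + log(25*y^2 + 1)/45


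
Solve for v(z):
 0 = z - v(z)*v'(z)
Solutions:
 v(z) = -sqrt(C1 + z^2)
 v(z) = sqrt(C1 + z^2)


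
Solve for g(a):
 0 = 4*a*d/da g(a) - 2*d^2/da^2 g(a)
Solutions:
 g(a) = C1 + C2*erfi(a)


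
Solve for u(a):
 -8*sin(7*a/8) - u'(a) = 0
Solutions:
 u(a) = C1 + 64*cos(7*a/8)/7


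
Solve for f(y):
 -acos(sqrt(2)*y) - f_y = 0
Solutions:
 f(y) = C1 - y*acos(sqrt(2)*y) + sqrt(2)*sqrt(1 - 2*y^2)/2


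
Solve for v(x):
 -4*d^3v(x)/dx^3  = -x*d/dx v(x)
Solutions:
 v(x) = C1 + Integral(C2*airyai(2^(1/3)*x/2) + C3*airybi(2^(1/3)*x/2), x)


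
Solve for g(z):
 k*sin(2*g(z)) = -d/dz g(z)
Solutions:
 g(z) = pi - acos((-C1 - exp(4*k*z))/(C1 - exp(4*k*z)))/2
 g(z) = acos((-C1 - exp(4*k*z))/(C1 - exp(4*k*z)))/2


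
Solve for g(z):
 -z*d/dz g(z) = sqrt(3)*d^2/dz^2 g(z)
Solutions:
 g(z) = C1 + C2*erf(sqrt(2)*3^(3/4)*z/6)


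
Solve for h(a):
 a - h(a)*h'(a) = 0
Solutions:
 h(a) = -sqrt(C1 + a^2)
 h(a) = sqrt(C1 + a^2)


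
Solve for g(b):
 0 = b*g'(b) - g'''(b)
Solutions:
 g(b) = C1 + Integral(C2*airyai(b) + C3*airybi(b), b)


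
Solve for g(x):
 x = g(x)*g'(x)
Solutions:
 g(x) = -sqrt(C1 + x^2)
 g(x) = sqrt(C1 + x^2)


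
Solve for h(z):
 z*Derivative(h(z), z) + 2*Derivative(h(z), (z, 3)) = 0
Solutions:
 h(z) = C1 + Integral(C2*airyai(-2^(2/3)*z/2) + C3*airybi(-2^(2/3)*z/2), z)


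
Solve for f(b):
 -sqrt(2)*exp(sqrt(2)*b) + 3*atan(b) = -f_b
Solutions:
 f(b) = C1 - 3*b*atan(b) + exp(sqrt(2)*b) + 3*log(b^2 + 1)/2


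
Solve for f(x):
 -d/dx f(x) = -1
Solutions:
 f(x) = C1 + x


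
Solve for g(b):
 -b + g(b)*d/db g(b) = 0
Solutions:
 g(b) = -sqrt(C1 + b^2)
 g(b) = sqrt(C1 + b^2)


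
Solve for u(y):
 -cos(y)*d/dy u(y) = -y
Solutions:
 u(y) = C1 + Integral(y/cos(y), y)


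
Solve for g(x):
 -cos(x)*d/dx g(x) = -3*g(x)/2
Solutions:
 g(x) = C1*(sin(x) + 1)^(3/4)/(sin(x) - 1)^(3/4)


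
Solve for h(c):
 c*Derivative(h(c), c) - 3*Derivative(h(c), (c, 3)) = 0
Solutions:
 h(c) = C1 + Integral(C2*airyai(3^(2/3)*c/3) + C3*airybi(3^(2/3)*c/3), c)


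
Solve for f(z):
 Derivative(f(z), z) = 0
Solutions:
 f(z) = C1


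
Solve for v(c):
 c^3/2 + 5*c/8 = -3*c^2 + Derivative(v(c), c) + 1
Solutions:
 v(c) = C1 + c^4/8 + c^3 + 5*c^2/16 - c


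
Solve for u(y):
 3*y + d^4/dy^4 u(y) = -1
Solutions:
 u(y) = C1 + C2*y + C3*y^2 + C4*y^3 - y^5/40 - y^4/24


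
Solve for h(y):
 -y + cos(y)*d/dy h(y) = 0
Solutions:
 h(y) = C1 + Integral(y/cos(y), y)


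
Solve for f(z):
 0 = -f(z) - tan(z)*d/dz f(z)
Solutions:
 f(z) = C1/sin(z)


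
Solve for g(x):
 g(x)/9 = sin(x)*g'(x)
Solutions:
 g(x) = C1*(cos(x) - 1)^(1/18)/(cos(x) + 1)^(1/18)


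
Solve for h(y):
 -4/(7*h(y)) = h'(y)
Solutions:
 h(y) = -sqrt(C1 - 56*y)/7
 h(y) = sqrt(C1 - 56*y)/7


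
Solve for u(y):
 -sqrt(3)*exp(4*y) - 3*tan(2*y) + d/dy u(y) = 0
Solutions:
 u(y) = C1 + sqrt(3)*exp(4*y)/4 - 3*log(cos(2*y))/2


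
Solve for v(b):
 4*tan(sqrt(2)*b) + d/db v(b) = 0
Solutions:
 v(b) = C1 + 2*sqrt(2)*log(cos(sqrt(2)*b))


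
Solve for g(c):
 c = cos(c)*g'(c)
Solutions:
 g(c) = C1 + Integral(c/cos(c), c)


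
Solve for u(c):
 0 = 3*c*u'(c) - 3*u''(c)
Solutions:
 u(c) = C1 + C2*erfi(sqrt(2)*c/2)


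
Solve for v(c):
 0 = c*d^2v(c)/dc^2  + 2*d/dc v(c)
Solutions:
 v(c) = C1 + C2/c


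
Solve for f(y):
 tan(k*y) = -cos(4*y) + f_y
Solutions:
 f(y) = C1 + Piecewise((-log(cos(k*y))/k, Ne(k, 0)), (0, True)) + sin(4*y)/4


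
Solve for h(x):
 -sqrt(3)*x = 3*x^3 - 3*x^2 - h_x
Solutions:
 h(x) = C1 + 3*x^4/4 - x^3 + sqrt(3)*x^2/2


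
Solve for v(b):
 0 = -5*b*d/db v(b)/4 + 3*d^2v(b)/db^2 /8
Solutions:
 v(b) = C1 + C2*erfi(sqrt(15)*b/3)


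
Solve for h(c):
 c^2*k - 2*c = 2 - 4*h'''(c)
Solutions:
 h(c) = C1 + C2*c + C3*c^2 - c^5*k/240 + c^4/48 + c^3/12


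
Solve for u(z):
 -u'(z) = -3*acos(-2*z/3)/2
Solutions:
 u(z) = C1 + 3*z*acos(-2*z/3)/2 + 3*sqrt(9 - 4*z^2)/4


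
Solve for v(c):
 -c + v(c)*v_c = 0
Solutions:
 v(c) = -sqrt(C1 + c^2)
 v(c) = sqrt(C1 + c^2)


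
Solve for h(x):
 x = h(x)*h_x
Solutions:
 h(x) = -sqrt(C1 + x^2)
 h(x) = sqrt(C1 + x^2)


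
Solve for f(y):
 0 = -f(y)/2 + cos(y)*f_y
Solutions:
 f(y) = C1*(sin(y) + 1)^(1/4)/(sin(y) - 1)^(1/4)


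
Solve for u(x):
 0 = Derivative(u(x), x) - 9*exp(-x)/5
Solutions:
 u(x) = C1 - 9*exp(-x)/5


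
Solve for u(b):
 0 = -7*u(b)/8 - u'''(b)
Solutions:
 u(b) = C3*exp(-7^(1/3)*b/2) + (C1*sin(sqrt(3)*7^(1/3)*b/4) + C2*cos(sqrt(3)*7^(1/3)*b/4))*exp(7^(1/3)*b/4)


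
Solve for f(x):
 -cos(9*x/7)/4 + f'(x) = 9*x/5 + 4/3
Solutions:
 f(x) = C1 + 9*x^2/10 + 4*x/3 + 7*sin(9*x/7)/36


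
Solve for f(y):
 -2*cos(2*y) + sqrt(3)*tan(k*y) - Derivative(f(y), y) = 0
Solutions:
 f(y) = C1 + sqrt(3)*Piecewise((-log(cos(k*y))/k, Ne(k, 0)), (0, True)) - sin(2*y)


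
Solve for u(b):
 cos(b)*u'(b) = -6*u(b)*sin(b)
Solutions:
 u(b) = C1*cos(b)^6


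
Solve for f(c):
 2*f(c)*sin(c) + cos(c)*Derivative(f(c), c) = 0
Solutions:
 f(c) = C1*cos(c)^2


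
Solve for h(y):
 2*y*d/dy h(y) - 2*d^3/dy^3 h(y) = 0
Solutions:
 h(y) = C1 + Integral(C2*airyai(y) + C3*airybi(y), y)


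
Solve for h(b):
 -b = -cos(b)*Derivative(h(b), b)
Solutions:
 h(b) = C1 + Integral(b/cos(b), b)


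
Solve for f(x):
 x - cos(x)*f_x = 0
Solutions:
 f(x) = C1 + Integral(x/cos(x), x)


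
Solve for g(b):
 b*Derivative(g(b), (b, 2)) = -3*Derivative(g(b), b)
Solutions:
 g(b) = C1 + C2/b^2


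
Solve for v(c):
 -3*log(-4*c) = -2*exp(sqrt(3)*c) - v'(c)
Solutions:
 v(c) = C1 + 3*c*log(-c) + 3*c*(-1 + 2*log(2)) - 2*sqrt(3)*exp(sqrt(3)*c)/3


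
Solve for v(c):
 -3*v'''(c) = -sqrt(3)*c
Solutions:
 v(c) = C1 + C2*c + C3*c^2 + sqrt(3)*c^4/72


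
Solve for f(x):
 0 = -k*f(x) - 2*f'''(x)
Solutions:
 f(x) = C1*exp(2^(2/3)*x*(-k)^(1/3)/2) + C2*exp(2^(2/3)*x*(-k)^(1/3)*(-1 + sqrt(3)*I)/4) + C3*exp(-2^(2/3)*x*(-k)^(1/3)*(1 + sqrt(3)*I)/4)


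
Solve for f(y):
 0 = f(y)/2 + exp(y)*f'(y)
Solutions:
 f(y) = C1*exp(exp(-y)/2)


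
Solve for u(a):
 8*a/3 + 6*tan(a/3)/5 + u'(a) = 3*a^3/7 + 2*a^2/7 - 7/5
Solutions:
 u(a) = C1 + 3*a^4/28 + 2*a^3/21 - 4*a^2/3 - 7*a/5 + 18*log(cos(a/3))/5


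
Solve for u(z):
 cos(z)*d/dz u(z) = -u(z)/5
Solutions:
 u(z) = C1*(sin(z) - 1)^(1/10)/(sin(z) + 1)^(1/10)


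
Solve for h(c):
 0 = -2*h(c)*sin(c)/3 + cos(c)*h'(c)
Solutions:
 h(c) = C1/cos(c)^(2/3)


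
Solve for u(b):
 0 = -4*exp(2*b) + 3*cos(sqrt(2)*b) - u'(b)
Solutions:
 u(b) = C1 - 2*exp(2*b) + 3*sqrt(2)*sin(sqrt(2)*b)/2


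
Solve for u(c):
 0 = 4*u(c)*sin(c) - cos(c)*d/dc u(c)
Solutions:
 u(c) = C1/cos(c)^4


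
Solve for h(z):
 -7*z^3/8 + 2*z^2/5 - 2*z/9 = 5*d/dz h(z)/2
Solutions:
 h(z) = C1 - 7*z^4/80 + 4*z^3/75 - 2*z^2/45


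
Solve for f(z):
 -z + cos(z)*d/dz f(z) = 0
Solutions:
 f(z) = C1 + Integral(z/cos(z), z)


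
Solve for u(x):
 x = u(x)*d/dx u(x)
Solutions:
 u(x) = -sqrt(C1 + x^2)
 u(x) = sqrt(C1 + x^2)


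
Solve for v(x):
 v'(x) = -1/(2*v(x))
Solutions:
 v(x) = -sqrt(C1 - x)
 v(x) = sqrt(C1 - x)


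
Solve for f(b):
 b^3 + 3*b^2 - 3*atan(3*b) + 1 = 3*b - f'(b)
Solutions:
 f(b) = C1 - b^4/4 - b^3 + 3*b^2/2 + 3*b*atan(3*b) - b - log(9*b^2 + 1)/2


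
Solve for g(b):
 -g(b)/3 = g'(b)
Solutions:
 g(b) = C1*exp(-b/3)


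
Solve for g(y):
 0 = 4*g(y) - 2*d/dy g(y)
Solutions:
 g(y) = C1*exp(2*y)


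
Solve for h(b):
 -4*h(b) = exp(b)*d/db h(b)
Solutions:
 h(b) = C1*exp(4*exp(-b))


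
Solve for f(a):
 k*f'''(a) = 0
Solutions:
 f(a) = C1 + C2*a + C3*a^2


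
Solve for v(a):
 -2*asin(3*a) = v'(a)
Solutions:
 v(a) = C1 - 2*a*asin(3*a) - 2*sqrt(1 - 9*a^2)/3


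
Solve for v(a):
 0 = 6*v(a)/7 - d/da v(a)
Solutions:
 v(a) = C1*exp(6*a/7)


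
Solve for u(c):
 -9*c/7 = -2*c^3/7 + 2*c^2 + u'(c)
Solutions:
 u(c) = C1 + c^4/14 - 2*c^3/3 - 9*c^2/14


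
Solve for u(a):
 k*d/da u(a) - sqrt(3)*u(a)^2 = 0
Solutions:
 u(a) = -k/(C1*k + sqrt(3)*a)


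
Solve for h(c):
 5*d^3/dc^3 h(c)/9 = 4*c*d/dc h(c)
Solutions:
 h(c) = C1 + Integral(C2*airyai(30^(2/3)*c/5) + C3*airybi(30^(2/3)*c/5), c)


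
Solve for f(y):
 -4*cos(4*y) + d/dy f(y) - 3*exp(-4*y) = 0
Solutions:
 f(y) = C1 + sin(4*y) - 3*exp(-4*y)/4


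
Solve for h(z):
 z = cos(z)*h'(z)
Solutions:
 h(z) = C1 + Integral(z/cos(z), z)


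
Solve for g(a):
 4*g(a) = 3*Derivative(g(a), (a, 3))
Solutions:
 g(a) = C3*exp(6^(2/3)*a/3) + (C1*sin(2^(2/3)*3^(1/6)*a/2) + C2*cos(2^(2/3)*3^(1/6)*a/2))*exp(-6^(2/3)*a/6)


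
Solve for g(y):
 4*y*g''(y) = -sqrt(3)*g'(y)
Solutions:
 g(y) = C1 + C2*y^(1 - sqrt(3)/4)


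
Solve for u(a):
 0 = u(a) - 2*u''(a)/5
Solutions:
 u(a) = C1*exp(-sqrt(10)*a/2) + C2*exp(sqrt(10)*a/2)


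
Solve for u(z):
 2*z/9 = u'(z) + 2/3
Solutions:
 u(z) = C1 + z^2/9 - 2*z/3


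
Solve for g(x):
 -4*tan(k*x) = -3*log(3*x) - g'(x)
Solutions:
 g(x) = C1 - 3*x*log(x) - 3*x*log(3) + 3*x + 4*Piecewise((-log(cos(k*x))/k, Ne(k, 0)), (0, True))


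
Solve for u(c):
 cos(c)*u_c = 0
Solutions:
 u(c) = C1


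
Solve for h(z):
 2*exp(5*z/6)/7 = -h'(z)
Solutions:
 h(z) = C1 - 12*exp(5*z/6)/35


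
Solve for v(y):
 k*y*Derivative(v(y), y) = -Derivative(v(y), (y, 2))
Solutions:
 v(y) = Piecewise((-sqrt(2)*sqrt(pi)*C1*erf(sqrt(2)*sqrt(k)*y/2)/(2*sqrt(k)) - C2, (k > 0) | (k < 0)), (-C1*y - C2, True))


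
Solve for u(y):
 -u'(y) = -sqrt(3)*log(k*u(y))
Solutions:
 li(k*u(y))/k = C1 + sqrt(3)*y


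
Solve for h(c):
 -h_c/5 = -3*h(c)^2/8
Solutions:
 h(c) = -8/(C1 + 15*c)


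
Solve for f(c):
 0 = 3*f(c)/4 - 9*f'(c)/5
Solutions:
 f(c) = C1*exp(5*c/12)


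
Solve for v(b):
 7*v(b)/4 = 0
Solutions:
 v(b) = 0


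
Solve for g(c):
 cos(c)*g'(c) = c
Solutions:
 g(c) = C1 + Integral(c/cos(c), c)


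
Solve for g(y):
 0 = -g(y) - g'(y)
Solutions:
 g(y) = C1*exp(-y)


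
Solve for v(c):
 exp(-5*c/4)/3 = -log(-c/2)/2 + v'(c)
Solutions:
 v(c) = C1 + c*log(-c)/2 + c*(-1 - log(2))/2 - 4*exp(-5*c/4)/15


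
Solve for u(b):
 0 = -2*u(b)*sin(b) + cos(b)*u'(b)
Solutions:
 u(b) = C1/cos(b)^2


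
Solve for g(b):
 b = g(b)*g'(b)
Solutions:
 g(b) = -sqrt(C1 + b^2)
 g(b) = sqrt(C1 + b^2)


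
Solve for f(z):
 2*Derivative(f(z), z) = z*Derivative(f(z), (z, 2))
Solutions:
 f(z) = C1 + C2*z^3


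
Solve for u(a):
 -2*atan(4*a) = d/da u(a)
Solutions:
 u(a) = C1 - 2*a*atan(4*a) + log(16*a^2 + 1)/4


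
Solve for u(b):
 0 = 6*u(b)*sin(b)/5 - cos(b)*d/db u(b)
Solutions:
 u(b) = C1/cos(b)^(6/5)


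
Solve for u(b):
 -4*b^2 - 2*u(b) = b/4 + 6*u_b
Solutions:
 u(b) = C1*exp(-b/3) - 2*b^2 + 95*b/8 - 285/8


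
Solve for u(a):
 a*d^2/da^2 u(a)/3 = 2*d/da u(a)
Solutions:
 u(a) = C1 + C2*a^7


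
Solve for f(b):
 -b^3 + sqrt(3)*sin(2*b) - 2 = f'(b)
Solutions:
 f(b) = C1 - b^4/4 - 2*b - sqrt(3)*cos(2*b)/2


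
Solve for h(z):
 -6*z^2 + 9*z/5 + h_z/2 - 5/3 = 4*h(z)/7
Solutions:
 h(z) = C1*exp(8*z/7) - 21*z^2/2 - 609*z/40 - 15589/960


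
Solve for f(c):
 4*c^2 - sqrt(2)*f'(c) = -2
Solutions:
 f(c) = C1 + 2*sqrt(2)*c^3/3 + sqrt(2)*c


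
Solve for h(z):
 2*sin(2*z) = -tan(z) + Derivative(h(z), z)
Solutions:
 h(z) = C1 - log(cos(z)) - cos(2*z)


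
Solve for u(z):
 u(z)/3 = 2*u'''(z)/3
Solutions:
 u(z) = C3*exp(2^(2/3)*z/2) + (C1*sin(2^(2/3)*sqrt(3)*z/4) + C2*cos(2^(2/3)*sqrt(3)*z/4))*exp(-2^(2/3)*z/4)


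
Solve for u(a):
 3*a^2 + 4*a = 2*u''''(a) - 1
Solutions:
 u(a) = C1 + C2*a + C3*a^2 + C4*a^3 + a^6/240 + a^5/60 + a^4/48


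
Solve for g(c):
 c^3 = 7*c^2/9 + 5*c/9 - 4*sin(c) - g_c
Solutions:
 g(c) = C1 - c^4/4 + 7*c^3/27 + 5*c^2/18 + 4*cos(c)


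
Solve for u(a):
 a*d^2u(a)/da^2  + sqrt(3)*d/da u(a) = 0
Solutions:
 u(a) = C1 + C2*a^(1 - sqrt(3))


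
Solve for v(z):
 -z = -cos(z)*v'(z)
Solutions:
 v(z) = C1 + Integral(z/cos(z), z)


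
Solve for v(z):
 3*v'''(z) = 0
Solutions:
 v(z) = C1 + C2*z + C3*z^2


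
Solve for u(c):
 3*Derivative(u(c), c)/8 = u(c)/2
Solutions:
 u(c) = C1*exp(4*c/3)


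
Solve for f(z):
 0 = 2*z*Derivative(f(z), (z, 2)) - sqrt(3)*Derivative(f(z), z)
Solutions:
 f(z) = C1 + C2*z^(sqrt(3)/2 + 1)


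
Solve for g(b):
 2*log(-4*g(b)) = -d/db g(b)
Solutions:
 Integral(1/(log(-_y) + 2*log(2)), (_y, g(b)))/2 = C1 - b


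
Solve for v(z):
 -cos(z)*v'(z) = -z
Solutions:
 v(z) = C1 + Integral(z/cos(z), z)


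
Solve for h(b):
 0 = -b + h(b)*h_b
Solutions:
 h(b) = -sqrt(C1 + b^2)
 h(b) = sqrt(C1 + b^2)


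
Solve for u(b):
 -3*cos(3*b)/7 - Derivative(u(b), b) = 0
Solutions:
 u(b) = C1 - sin(3*b)/7


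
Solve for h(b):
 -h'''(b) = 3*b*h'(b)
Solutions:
 h(b) = C1 + Integral(C2*airyai(-3^(1/3)*b) + C3*airybi(-3^(1/3)*b), b)


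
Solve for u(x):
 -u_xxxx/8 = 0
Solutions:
 u(x) = C1 + C2*x + C3*x^2 + C4*x^3


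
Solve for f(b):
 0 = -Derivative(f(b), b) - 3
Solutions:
 f(b) = C1 - 3*b


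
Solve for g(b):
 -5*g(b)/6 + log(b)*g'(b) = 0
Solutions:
 g(b) = C1*exp(5*li(b)/6)


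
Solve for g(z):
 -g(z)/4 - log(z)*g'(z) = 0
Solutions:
 g(z) = C1*exp(-li(z)/4)


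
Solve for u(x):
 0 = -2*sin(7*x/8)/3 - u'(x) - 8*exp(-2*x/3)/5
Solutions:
 u(x) = C1 + 16*cos(7*x/8)/21 + 12*exp(-2*x/3)/5


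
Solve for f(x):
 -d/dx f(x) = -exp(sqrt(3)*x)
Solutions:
 f(x) = C1 + sqrt(3)*exp(sqrt(3)*x)/3


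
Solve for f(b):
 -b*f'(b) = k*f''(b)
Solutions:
 f(b) = C1 + C2*sqrt(k)*erf(sqrt(2)*b*sqrt(1/k)/2)


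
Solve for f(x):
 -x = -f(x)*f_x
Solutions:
 f(x) = -sqrt(C1 + x^2)
 f(x) = sqrt(C1 + x^2)


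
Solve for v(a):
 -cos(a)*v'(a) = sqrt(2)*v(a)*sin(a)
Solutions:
 v(a) = C1*cos(a)^(sqrt(2))


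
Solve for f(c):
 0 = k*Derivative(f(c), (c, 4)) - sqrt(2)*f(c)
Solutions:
 f(c) = C1*exp(-2^(1/8)*c*(1/k)^(1/4)) + C2*exp(2^(1/8)*c*(1/k)^(1/4)) + C3*exp(-2^(1/8)*I*c*(1/k)^(1/4)) + C4*exp(2^(1/8)*I*c*(1/k)^(1/4))


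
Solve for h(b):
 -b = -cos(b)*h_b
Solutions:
 h(b) = C1 + Integral(b/cos(b), b)


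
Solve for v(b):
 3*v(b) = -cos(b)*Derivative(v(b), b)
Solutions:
 v(b) = C1*(sin(b) - 1)^(3/2)/(sin(b) + 1)^(3/2)


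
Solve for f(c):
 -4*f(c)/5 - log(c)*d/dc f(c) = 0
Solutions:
 f(c) = C1*exp(-4*li(c)/5)


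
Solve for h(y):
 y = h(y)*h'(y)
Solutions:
 h(y) = -sqrt(C1 + y^2)
 h(y) = sqrt(C1 + y^2)


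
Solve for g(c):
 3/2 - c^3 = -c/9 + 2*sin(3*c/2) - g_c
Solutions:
 g(c) = C1 + c^4/4 - c^2/18 - 3*c/2 - 4*cos(3*c/2)/3


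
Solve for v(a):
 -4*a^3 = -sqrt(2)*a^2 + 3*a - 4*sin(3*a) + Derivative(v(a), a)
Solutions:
 v(a) = C1 - a^4 + sqrt(2)*a^3/3 - 3*a^2/2 - 4*cos(3*a)/3


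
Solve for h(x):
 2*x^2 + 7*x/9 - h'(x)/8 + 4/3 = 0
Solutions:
 h(x) = C1 + 16*x^3/3 + 28*x^2/9 + 32*x/3


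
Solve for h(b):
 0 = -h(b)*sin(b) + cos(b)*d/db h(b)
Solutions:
 h(b) = C1/cos(b)


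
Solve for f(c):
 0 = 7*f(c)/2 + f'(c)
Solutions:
 f(c) = C1*exp(-7*c/2)


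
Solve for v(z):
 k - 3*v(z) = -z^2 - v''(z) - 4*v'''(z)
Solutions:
 v(z) = C1*exp(-z*((36*sqrt(323) + 647)^(-1/3) + 2 + (36*sqrt(323) + 647)^(1/3))/24)*sin(sqrt(3)*z*(-(36*sqrt(323) + 647)^(1/3) + (36*sqrt(323) + 647)^(-1/3))/24) + C2*exp(-z*((36*sqrt(323) + 647)^(-1/3) + 2 + (36*sqrt(323) + 647)^(1/3))/24)*cos(sqrt(3)*z*(-(36*sqrt(323) + 647)^(1/3) + (36*sqrt(323) + 647)^(-1/3))/24) + C3*exp(z*(-1 + (36*sqrt(323) + 647)^(-1/3) + (36*sqrt(323) + 647)^(1/3))/12) + k/3 + z^2/3 + 2/9


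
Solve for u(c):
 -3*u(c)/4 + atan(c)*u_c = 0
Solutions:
 u(c) = C1*exp(3*Integral(1/atan(c), c)/4)


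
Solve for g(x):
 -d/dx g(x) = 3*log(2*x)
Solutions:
 g(x) = C1 - 3*x*log(x) - x*log(8) + 3*x


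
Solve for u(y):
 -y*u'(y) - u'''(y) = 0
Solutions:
 u(y) = C1 + Integral(C2*airyai(-y) + C3*airybi(-y), y)


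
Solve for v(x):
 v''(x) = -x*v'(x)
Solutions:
 v(x) = C1 + C2*erf(sqrt(2)*x/2)


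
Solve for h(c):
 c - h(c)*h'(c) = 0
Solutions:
 h(c) = -sqrt(C1 + c^2)
 h(c) = sqrt(C1 + c^2)


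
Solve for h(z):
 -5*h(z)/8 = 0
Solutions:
 h(z) = 0


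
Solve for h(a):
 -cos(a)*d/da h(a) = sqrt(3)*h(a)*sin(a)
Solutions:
 h(a) = C1*cos(a)^(sqrt(3))


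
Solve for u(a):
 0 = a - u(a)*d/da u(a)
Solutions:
 u(a) = -sqrt(C1 + a^2)
 u(a) = sqrt(C1 + a^2)


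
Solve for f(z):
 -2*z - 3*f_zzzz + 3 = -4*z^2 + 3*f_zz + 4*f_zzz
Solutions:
 f(z) = C1 + C2*z + z^4/9 - 19*z^3/27 + 107*z^2/54 + (C3*sin(sqrt(5)*z/3) + C4*cos(sqrt(5)*z/3))*exp(-2*z/3)


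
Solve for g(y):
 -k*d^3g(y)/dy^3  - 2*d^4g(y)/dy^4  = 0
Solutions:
 g(y) = C1 + C2*y + C3*y^2 + C4*exp(-k*y/2)


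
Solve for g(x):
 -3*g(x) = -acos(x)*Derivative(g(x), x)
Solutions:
 g(x) = C1*exp(3*Integral(1/acos(x), x))


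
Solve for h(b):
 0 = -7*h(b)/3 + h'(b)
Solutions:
 h(b) = C1*exp(7*b/3)


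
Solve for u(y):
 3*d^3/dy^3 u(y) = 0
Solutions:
 u(y) = C1 + C2*y + C3*y^2


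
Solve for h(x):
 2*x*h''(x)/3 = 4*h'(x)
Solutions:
 h(x) = C1 + C2*x^7


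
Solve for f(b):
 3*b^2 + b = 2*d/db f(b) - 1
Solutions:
 f(b) = C1 + b^3/2 + b^2/4 + b/2


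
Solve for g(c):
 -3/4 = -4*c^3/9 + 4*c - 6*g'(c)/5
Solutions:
 g(c) = C1 - 5*c^4/54 + 5*c^2/3 + 5*c/8


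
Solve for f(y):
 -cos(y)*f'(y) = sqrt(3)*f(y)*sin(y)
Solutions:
 f(y) = C1*cos(y)^(sqrt(3))


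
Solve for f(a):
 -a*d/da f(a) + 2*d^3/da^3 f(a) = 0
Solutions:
 f(a) = C1 + Integral(C2*airyai(2^(2/3)*a/2) + C3*airybi(2^(2/3)*a/2), a)


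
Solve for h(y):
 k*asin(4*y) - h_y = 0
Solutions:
 h(y) = C1 + k*(y*asin(4*y) + sqrt(1 - 16*y^2)/4)


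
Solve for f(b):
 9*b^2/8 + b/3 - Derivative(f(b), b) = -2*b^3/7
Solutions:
 f(b) = C1 + b^4/14 + 3*b^3/8 + b^2/6


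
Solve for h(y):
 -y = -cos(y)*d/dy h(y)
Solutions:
 h(y) = C1 + Integral(y/cos(y), y)


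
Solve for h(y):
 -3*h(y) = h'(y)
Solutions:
 h(y) = C1*exp(-3*y)


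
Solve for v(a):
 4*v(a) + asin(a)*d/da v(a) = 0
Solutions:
 v(a) = C1*exp(-4*Integral(1/asin(a), a))


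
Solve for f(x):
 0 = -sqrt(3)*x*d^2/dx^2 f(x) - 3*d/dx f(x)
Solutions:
 f(x) = C1 + C2*x^(1 - sqrt(3))


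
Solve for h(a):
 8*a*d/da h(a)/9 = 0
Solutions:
 h(a) = C1


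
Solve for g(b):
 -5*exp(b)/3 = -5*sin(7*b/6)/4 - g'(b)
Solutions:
 g(b) = C1 + 5*exp(b)/3 + 15*cos(7*b/6)/14


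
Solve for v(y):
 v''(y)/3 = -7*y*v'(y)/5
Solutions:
 v(y) = C1 + C2*erf(sqrt(210)*y/10)


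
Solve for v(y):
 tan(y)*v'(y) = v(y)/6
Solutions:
 v(y) = C1*sin(y)^(1/6)


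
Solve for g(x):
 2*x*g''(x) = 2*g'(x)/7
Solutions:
 g(x) = C1 + C2*x^(8/7)


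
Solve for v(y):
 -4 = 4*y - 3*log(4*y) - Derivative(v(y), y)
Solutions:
 v(y) = C1 + 2*y^2 - 3*y*log(y) - y*log(64) + 7*y


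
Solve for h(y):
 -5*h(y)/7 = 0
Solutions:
 h(y) = 0


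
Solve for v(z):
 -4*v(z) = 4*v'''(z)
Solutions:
 v(z) = C3*exp(-z) + (C1*sin(sqrt(3)*z/2) + C2*cos(sqrt(3)*z/2))*exp(z/2)


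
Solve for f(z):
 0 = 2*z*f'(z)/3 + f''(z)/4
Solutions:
 f(z) = C1 + C2*erf(2*sqrt(3)*z/3)


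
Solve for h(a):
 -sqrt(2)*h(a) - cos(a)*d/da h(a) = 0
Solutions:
 h(a) = C1*(sin(a) - 1)^(sqrt(2)/2)/(sin(a) + 1)^(sqrt(2)/2)


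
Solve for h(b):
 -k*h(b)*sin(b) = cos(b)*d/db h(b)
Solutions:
 h(b) = C1*exp(k*log(cos(b)))


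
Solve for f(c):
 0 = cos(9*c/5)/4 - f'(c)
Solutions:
 f(c) = C1 + 5*sin(9*c/5)/36


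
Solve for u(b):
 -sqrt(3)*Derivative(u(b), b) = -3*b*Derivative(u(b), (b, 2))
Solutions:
 u(b) = C1 + C2*b^(sqrt(3)/3 + 1)


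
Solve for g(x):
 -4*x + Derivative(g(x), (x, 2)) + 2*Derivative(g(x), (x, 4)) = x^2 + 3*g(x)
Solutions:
 g(x) = C1*exp(-x) + C2*exp(x) + C3*sin(sqrt(6)*x/2) + C4*cos(sqrt(6)*x/2) - x^2/3 - 4*x/3 - 2/9


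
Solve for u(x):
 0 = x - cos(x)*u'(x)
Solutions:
 u(x) = C1 + Integral(x/cos(x), x)


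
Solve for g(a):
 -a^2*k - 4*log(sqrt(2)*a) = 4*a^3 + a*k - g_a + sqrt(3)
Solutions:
 g(a) = C1 + a^4 + a^3*k/3 + a^2*k/2 + 4*a*log(a) - 4*a + a*log(4) + sqrt(3)*a


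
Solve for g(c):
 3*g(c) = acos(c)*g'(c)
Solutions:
 g(c) = C1*exp(3*Integral(1/acos(c), c))


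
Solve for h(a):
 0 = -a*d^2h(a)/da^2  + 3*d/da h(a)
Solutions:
 h(a) = C1 + C2*a^4


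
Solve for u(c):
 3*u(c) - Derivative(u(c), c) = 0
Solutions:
 u(c) = C1*exp(3*c)


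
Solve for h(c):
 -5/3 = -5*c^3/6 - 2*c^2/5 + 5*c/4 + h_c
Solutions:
 h(c) = C1 + 5*c^4/24 + 2*c^3/15 - 5*c^2/8 - 5*c/3


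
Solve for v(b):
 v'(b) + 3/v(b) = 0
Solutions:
 v(b) = -sqrt(C1 - 6*b)
 v(b) = sqrt(C1 - 6*b)


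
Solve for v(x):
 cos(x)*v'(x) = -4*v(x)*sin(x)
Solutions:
 v(x) = C1*cos(x)^4


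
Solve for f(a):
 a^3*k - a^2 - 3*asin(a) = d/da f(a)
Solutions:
 f(a) = C1 + a^4*k/4 - a^3/3 - 3*a*asin(a) - 3*sqrt(1 - a^2)


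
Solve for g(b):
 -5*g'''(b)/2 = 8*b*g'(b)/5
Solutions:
 g(b) = C1 + Integral(C2*airyai(-2*10^(1/3)*b/5) + C3*airybi(-2*10^(1/3)*b/5), b)


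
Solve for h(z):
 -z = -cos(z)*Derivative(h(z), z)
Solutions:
 h(z) = C1 + Integral(z/cos(z), z)


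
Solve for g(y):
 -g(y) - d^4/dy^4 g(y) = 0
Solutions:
 g(y) = (C1*sin(sqrt(2)*y/2) + C2*cos(sqrt(2)*y/2))*exp(-sqrt(2)*y/2) + (C3*sin(sqrt(2)*y/2) + C4*cos(sqrt(2)*y/2))*exp(sqrt(2)*y/2)


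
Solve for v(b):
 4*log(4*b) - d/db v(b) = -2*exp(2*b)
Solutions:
 v(b) = C1 + 4*b*log(b) + 4*b*(-1 + 2*log(2)) + exp(2*b)


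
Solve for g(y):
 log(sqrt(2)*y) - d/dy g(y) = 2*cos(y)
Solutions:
 g(y) = C1 + y*log(y) - y + y*log(2)/2 - 2*sin(y)


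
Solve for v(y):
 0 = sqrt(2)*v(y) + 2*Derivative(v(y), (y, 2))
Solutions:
 v(y) = C1*sin(2^(3/4)*y/2) + C2*cos(2^(3/4)*y/2)


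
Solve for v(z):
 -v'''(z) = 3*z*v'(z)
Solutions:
 v(z) = C1 + Integral(C2*airyai(-3^(1/3)*z) + C3*airybi(-3^(1/3)*z), z)


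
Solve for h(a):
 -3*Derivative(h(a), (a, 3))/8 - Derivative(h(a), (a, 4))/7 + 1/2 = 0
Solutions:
 h(a) = C1 + C2*a + C3*a^2 + C4*exp(-21*a/8) + 2*a^3/9


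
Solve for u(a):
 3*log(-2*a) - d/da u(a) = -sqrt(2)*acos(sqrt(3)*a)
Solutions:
 u(a) = C1 + 3*a*log(-a) - 3*a + 3*a*log(2) + sqrt(2)*(a*acos(sqrt(3)*a) - sqrt(3)*sqrt(1 - 3*a^2)/3)


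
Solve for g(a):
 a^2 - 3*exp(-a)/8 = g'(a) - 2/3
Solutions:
 g(a) = C1 + a^3/3 + 2*a/3 + 3*exp(-a)/8


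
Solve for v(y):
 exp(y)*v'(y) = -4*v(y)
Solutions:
 v(y) = C1*exp(4*exp(-y))


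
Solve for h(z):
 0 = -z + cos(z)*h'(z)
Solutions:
 h(z) = C1 + Integral(z/cos(z), z)


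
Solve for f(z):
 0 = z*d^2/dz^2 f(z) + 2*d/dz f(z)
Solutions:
 f(z) = C1 + C2/z


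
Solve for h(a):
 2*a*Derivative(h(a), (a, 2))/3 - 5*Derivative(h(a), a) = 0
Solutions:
 h(a) = C1 + C2*a^(17/2)


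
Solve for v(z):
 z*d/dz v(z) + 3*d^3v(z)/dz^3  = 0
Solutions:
 v(z) = C1 + Integral(C2*airyai(-3^(2/3)*z/3) + C3*airybi(-3^(2/3)*z/3), z)


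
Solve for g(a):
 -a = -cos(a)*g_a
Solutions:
 g(a) = C1 + Integral(a/cos(a), a)


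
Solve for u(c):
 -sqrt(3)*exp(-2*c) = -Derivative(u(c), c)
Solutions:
 u(c) = C1 - sqrt(3)*exp(-2*c)/2


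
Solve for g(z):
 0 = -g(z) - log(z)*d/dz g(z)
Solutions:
 g(z) = C1*exp(-li(z))


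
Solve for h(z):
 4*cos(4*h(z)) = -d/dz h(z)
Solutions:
 h(z) = -asin((C1 + exp(32*z))/(C1 - exp(32*z)))/4 + pi/4
 h(z) = asin((C1 + exp(32*z))/(C1 - exp(32*z)))/4


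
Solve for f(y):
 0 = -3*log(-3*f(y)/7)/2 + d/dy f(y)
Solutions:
 -2*Integral(1/(log(-_y) - log(7) + log(3)), (_y, f(y)))/3 = C1 - y


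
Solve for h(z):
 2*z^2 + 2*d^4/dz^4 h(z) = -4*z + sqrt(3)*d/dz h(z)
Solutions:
 h(z) = C1 + C4*exp(2^(2/3)*3^(1/6)*z/2) + 2*sqrt(3)*z^3/9 + 2*sqrt(3)*z^2/3 + (C2*sin(6^(2/3)*z/4) + C3*cos(6^(2/3)*z/4))*exp(-2^(2/3)*3^(1/6)*z/4)


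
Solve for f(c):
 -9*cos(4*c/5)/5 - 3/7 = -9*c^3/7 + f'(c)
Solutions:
 f(c) = C1 + 9*c^4/28 - 3*c/7 - 9*sin(4*c/5)/4


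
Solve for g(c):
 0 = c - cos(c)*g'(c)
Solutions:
 g(c) = C1 + Integral(c/cos(c), c)


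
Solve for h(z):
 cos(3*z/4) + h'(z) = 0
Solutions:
 h(z) = C1 - 4*sin(3*z/4)/3


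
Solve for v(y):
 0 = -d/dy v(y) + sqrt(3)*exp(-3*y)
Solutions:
 v(y) = C1 - sqrt(3)*exp(-3*y)/3


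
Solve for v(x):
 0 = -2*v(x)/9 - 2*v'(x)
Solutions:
 v(x) = C1*exp(-x/9)


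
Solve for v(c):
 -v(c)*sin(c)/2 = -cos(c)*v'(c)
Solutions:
 v(c) = C1/sqrt(cos(c))


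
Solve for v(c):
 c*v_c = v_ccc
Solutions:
 v(c) = C1 + Integral(C2*airyai(c) + C3*airybi(c), c)


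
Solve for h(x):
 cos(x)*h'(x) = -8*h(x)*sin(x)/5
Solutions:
 h(x) = C1*cos(x)^(8/5)


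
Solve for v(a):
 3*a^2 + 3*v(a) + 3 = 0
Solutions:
 v(a) = -a^2 - 1


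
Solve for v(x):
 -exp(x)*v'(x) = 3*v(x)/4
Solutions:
 v(x) = C1*exp(3*exp(-x)/4)


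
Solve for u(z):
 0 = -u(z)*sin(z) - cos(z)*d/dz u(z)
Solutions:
 u(z) = C1*cos(z)


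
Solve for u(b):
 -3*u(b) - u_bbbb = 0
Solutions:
 u(b) = (C1*sin(sqrt(2)*3^(1/4)*b/2) + C2*cos(sqrt(2)*3^(1/4)*b/2))*exp(-sqrt(2)*3^(1/4)*b/2) + (C3*sin(sqrt(2)*3^(1/4)*b/2) + C4*cos(sqrt(2)*3^(1/4)*b/2))*exp(sqrt(2)*3^(1/4)*b/2)


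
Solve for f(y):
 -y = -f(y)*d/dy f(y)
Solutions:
 f(y) = -sqrt(C1 + y^2)
 f(y) = sqrt(C1 + y^2)


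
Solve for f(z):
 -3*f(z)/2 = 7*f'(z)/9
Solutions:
 f(z) = C1*exp(-27*z/14)


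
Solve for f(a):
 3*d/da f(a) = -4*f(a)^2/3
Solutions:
 f(a) = 9/(C1 + 4*a)
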